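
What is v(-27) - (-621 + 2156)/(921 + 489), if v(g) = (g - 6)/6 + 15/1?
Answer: 1186/141 ≈ 8.4113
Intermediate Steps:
v(g) = 14 + g/6 (v(g) = (-6 + g)*(⅙) + 15*1 = (-1 + g/6) + 15 = 14 + g/6)
v(-27) - (-621 + 2156)/(921 + 489) = (14 + (⅙)*(-27)) - (-621 + 2156)/(921 + 489) = (14 - 9/2) - 1535/1410 = 19/2 - 1535/1410 = 19/2 - 1*307/282 = 19/2 - 307/282 = 1186/141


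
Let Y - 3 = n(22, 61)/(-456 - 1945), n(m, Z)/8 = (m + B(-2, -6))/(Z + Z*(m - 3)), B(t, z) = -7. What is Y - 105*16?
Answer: -245615103/146461 ≈ -1677.0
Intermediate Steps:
n(m, Z) = 8*(-7 + m)/(Z + Z*(-3 + m)) (n(m, Z) = 8*((m - 7)/(Z + Z*(m - 3))) = 8*((-7 + m)/(Z + Z*(-3 + m))) = 8*(-7 + m)/(Z + Z*(-3 + m)))
Y = 439377/146461 (Y = 3 + (8*(-7 + 22)/(61*(-2 + 22)))/(-456 - 1945) = 3 + (8*(1/61)*15/20)/(-2401) = 3 + (8*(1/61)*(1/20)*15)*(-1/2401) = 3 + (6/61)*(-1/2401) = 3 - 6/146461 = 439377/146461 ≈ 3.0000)
Y - 105*16 = 439377/146461 - 105*16 = 439377/146461 - 1680 = -245615103/146461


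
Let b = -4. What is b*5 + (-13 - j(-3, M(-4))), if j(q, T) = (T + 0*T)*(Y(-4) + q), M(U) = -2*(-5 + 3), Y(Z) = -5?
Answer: -1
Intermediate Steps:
M(U) = 4 (M(U) = -2*(-2) = 4)
j(q, T) = T*(-5 + q) (j(q, T) = (T + 0*T)*(-5 + q) = (T + 0)*(-5 + q) = T*(-5 + q))
b*5 + (-13 - j(-3, M(-4))) = -4*5 + (-13 - 4*(-5 - 3)) = -20 + (-13 - 4*(-8)) = -20 + (-13 - 1*(-32)) = -20 + (-13 + 32) = -20 + 19 = -1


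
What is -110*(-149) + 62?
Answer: 16452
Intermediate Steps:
-110*(-149) + 62 = 16390 + 62 = 16452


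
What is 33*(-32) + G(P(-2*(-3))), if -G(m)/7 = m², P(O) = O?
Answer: -1308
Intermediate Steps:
G(m) = -7*m²
33*(-32) + G(P(-2*(-3))) = 33*(-32) - 7*(-2*(-3))² = -1056 - 7*6² = -1056 - 7*36 = -1056 - 252 = -1308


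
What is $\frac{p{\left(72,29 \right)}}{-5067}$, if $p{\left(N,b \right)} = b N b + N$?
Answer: $- \frac{6736}{563} \approx -11.964$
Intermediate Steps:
$p{\left(N,b \right)} = N + N b^{2}$ ($p{\left(N,b \right)} = N b b + N = N b^{2} + N = N + N b^{2}$)
$\frac{p{\left(72,29 \right)}}{-5067} = \frac{72 \left(1 + 29^{2}\right)}{-5067} = 72 \left(1 + 841\right) \left(- \frac{1}{5067}\right) = 72 \cdot 842 \left(- \frac{1}{5067}\right) = 60624 \left(- \frac{1}{5067}\right) = - \frac{6736}{563}$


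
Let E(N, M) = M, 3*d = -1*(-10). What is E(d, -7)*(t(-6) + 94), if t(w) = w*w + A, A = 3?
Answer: -931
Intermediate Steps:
d = 10/3 (d = (-1*(-10))/3 = (1/3)*10 = 10/3 ≈ 3.3333)
t(w) = 3 + w**2 (t(w) = w*w + 3 = w**2 + 3 = 3 + w**2)
E(d, -7)*(t(-6) + 94) = -7*((3 + (-6)**2) + 94) = -7*((3 + 36) + 94) = -7*(39 + 94) = -7*133 = -931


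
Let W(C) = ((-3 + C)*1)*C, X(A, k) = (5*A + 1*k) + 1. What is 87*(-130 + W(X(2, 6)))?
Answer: 9396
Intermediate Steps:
X(A, k) = 1 + k + 5*A (X(A, k) = (5*A + k) + 1 = (k + 5*A) + 1 = 1 + k + 5*A)
W(C) = C*(-3 + C) (W(C) = (-3 + C)*C = C*(-3 + C))
87*(-130 + W(X(2, 6))) = 87*(-130 + (1 + 6 + 5*2)*(-3 + (1 + 6 + 5*2))) = 87*(-130 + (1 + 6 + 10)*(-3 + (1 + 6 + 10))) = 87*(-130 + 17*(-3 + 17)) = 87*(-130 + 17*14) = 87*(-130 + 238) = 87*108 = 9396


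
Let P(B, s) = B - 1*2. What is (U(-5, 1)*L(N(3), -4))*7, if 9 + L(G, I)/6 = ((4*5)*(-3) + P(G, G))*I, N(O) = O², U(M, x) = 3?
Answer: 25578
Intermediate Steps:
P(B, s) = -2 + B (P(B, s) = B - 2 = -2 + B)
L(G, I) = -54 + 6*I*(-62 + G) (L(G, I) = -54 + 6*(((4*5)*(-3) + (-2 + G))*I) = -54 + 6*((20*(-3) + (-2 + G))*I) = -54 + 6*((-60 + (-2 + G))*I) = -54 + 6*((-62 + G)*I) = -54 + 6*(I*(-62 + G)) = -54 + 6*I*(-62 + G))
(U(-5, 1)*L(N(3), -4))*7 = (3*(-54 - 372*(-4) + 6*3²*(-4)))*7 = (3*(-54 + 1488 + 6*9*(-4)))*7 = (3*(-54 + 1488 - 216))*7 = (3*1218)*7 = 3654*7 = 25578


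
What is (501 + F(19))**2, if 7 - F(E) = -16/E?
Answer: 93470224/361 ≈ 2.5892e+5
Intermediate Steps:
F(E) = 7 + 16/E (F(E) = 7 - (-16)/E = 7 + 16/E)
(501 + F(19))**2 = (501 + (7 + 16/19))**2 = (501 + 149/19)**2 = (9668/19)**2 = 93470224/361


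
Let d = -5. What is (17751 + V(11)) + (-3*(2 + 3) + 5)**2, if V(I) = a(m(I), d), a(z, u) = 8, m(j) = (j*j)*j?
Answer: 17859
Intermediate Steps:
m(j) = j**3 (m(j) = j**2*j = j**3)
V(I) = 8
(17751 + V(11)) + (-3*(2 + 3) + 5)**2 = (17751 + 8) + (-3*(2 + 3) + 5)**2 = 17759 + (-3*5 + 5)**2 = 17759 + (-15 + 5)**2 = 17759 + (-10)**2 = 17759 + 100 = 17859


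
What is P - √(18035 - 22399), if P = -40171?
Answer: -40171 - 2*I*√1091 ≈ -40171.0 - 66.061*I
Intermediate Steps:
P - √(18035 - 22399) = -40171 - √(18035 - 22399) = -40171 - √(-4364) = -40171 - 2*I*√1091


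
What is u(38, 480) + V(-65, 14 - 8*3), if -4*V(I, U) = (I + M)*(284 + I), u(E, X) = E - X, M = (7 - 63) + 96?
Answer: 3707/4 ≈ 926.75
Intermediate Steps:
M = 40 (M = -56 + 96 = 40)
V(I, U) = -(40 + I)*(284 + I)/4 (V(I, U) = -(I + 40)*(284 + I)/4 = -(40 + I)*(284 + I)/4)
u(38, 480) + V(-65, 14 - 8*3) = (38 - 1*480) + (-2840 - 81*(-65) - 1/4*(-65)**2) = (38 - 480) + (-2840 + 5265 - 1/4*4225) = -442 + (-2840 + 5265 - 4225/4) = -442 + 5475/4 = 3707/4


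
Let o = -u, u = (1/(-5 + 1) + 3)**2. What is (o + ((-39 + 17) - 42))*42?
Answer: -24045/8 ≈ -3005.6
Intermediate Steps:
u = 121/16 (u = (1/(-4) + 3)**2 = (-1/4 + 3)**2 = (11/4)**2 = 121/16 ≈ 7.5625)
o = -121/16 (o = -1*121/16 = -121/16 ≈ -7.5625)
(o + ((-39 + 17) - 42))*42 = (-121/16 + ((-39 + 17) - 42))*42 = (-121/16 + (-22 - 42))*42 = (-121/16 - 64)*42 = -1145/16*42 = -24045/8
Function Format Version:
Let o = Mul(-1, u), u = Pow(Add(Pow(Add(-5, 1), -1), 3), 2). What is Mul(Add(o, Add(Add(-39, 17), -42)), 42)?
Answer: Rational(-24045, 8) ≈ -3005.6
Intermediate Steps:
u = Rational(121, 16) (u = Pow(Add(Pow(-4, -1), 3), 2) = Pow(Add(Rational(-1, 4), 3), 2) = Pow(Rational(11, 4), 2) = Rational(121, 16) ≈ 7.5625)
o = Rational(-121, 16) (o = Mul(-1, Rational(121, 16)) = Rational(-121, 16) ≈ -7.5625)
Mul(Add(o, Add(Add(-39, 17), -42)), 42) = Mul(Add(Rational(-121, 16), Add(Add(-39, 17), -42)), 42) = Mul(Add(Rational(-121, 16), Add(-22, -42)), 42) = Mul(Add(Rational(-121, 16), -64), 42) = Mul(Rational(-1145, 16), 42) = Rational(-24045, 8)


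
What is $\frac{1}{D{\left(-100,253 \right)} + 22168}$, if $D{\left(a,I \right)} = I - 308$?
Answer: $\frac{1}{22113} \approx 4.5222 \cdot 10^{-5}$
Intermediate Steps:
$D{\left(a,I \right)} = -308 + I$
$\frac{1}{D{\left(-100,253 \right)} + 22168} = \frac{1}{\left(-308 + 253\right) + 22168} = \frac{1}{-55 + 22168} = \frac{1}{22113}$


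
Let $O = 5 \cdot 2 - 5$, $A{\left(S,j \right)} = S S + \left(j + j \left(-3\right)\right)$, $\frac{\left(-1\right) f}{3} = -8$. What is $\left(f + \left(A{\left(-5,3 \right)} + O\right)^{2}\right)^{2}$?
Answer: $360000$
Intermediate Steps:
$f = 24$ ($f = \left(-3\right) \left(-8\right) = 24$)
$A{\left(S,j \right)} = S^{2} - 2 j$ ($A{\left(S,j \right)} = S^{2} + \left(j - 3 j\right) = S^{2} - 2 j$)
$O = 5$ ($O = 10 - 5 = 5$)
$\left(f + \left(A{\left(-5,3 \right)} + O\right)^{2}\right)^{2} = \left(24 + \left(\left(\left(-5\right)^{2} - 6\right) + 5\right)^{2}\right)^{2} = \left(24 + \left(\left(25 - 6\right) + 5\right)^{2}\right)^{2} = \left(24 + \left(19 + 5\right)^{2}\right)^{2} = \left(24 + 24^{2}\right)^{2} = \left(24 + 576\right)^{2} = 600^{2} = 360000$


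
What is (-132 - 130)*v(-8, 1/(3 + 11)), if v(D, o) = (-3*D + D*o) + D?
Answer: -28296/7 ≈ -4042.3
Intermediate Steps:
v(D, o) = -2*D + D*o
(-132 - 130)*v(-8, 1/(3 + 11)) = (-132 - 130)*(-8*(-2 + 1/(3 + 11))) = -(-2096)*(-2 + 1/14) = -(-2096)*(-27)/14 = -262*108/7 = -28296/7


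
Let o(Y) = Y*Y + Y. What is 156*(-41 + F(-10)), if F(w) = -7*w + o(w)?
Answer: 18564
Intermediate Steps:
o(Y) = Y + Y² (o(Y) = Y² + Y = Y + Y²)
F(w) = -7*w + w*(1 + w)
156*(-41 + F(-10)) = 156*(-41 - 10*(-6 - 10)) = 156*(-41 - 10*(-16)) = 156*(-41 + 160) = 156*119 = 18564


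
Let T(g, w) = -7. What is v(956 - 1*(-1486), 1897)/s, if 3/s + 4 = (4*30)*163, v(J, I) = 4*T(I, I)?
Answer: -547568/3 ≈ -1.8252e+5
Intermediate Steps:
v(J, I) = -28 (v(J, I) = 4*(-7) = -28)
s = 3/19556 (s = 3/(-4 + (4*30)*163) = 3/(-4 + 120*163) = 3/(-4 + 19560) = 3/19556 ≈ 0.00015341)
v(956 - 1*(-1486), 1897)/s = -28/3/19556 = -28*19556/3 = -547568/3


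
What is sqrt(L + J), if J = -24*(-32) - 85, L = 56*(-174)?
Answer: I*sqrt(9061) ≈ 95.189*I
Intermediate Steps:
L = -9744
J = 683 (J = 768 - 85 = 683)
sqrt(L + J) = sqrt(-9744 + 683) = sqrt(-9061) = I*sqrt(9061)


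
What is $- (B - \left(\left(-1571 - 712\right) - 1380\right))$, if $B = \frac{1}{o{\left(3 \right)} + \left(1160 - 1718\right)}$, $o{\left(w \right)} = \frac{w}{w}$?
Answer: $- \frac{2040290}{557} \approx -3663.0$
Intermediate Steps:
$o{\left(w \right)} = 1$
$B = - \frac{1}{557}$ ($B = \frac{1}{1 + \left(1160 - 1718\right)} = \frac{1}{1 - 558} = \frac{1}{-557} = - \frac{1}{557} \approx -0.0017953$)
$- (B - \left(\left(-1571 - 712\right) - 1380\right)) = - (- \frac{1}{557} - \left(\left(-1571 - 712\right) - 1380\right)) = - (- \frac{1}{557} - \left(-2283 - 1380\right)) = - (- \frac{1}{557} - -3663) = - (- \frac{1}{557} + 3663) = \left(-1\right) \frac{2040290}{557} = - \frac{2040290}{557}$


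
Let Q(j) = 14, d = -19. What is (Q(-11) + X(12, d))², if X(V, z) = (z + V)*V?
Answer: 4900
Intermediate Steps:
X(V, z) = V*(V + z) (X(V, z) = (V + z)*V = V*(V + z))
(Q(-11) + X(12, d))² = (14 + 12*(12 - 19))² = (14 + 12*(-7))² = (14 - 84)² = (-70)² = 4900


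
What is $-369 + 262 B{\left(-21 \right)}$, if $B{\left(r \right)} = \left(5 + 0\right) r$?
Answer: $-27879$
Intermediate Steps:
$B{\left(r \right)} = 5 r$
$-369 + 262 B{\left(-21 \right)} = -369 + 262 \cdot 5 \left(-21\right) = -369 + 262 \left(-105\right) = -369 - 27510 = -27879$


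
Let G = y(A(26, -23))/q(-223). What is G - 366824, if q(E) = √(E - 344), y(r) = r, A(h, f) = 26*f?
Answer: -366824 + 598*I*√7/63 ≈ -3.6682e+5 + 25.114*I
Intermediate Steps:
q(E) = √(-344 + E)
G = 598*I*√7/63 (G = (26*(-23))/(√(-344 - 223)) = -598*(-I*√7/63) = -(-598)*I*√7/63 = 598*I*√7/63 ≈ 25.114*I)
G - 366824 = 598*I*√7/63 - 366824 = -366824 + 598*I*√7/63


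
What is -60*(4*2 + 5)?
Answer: -780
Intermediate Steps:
-60*(4*2 + 5) = -60*(8 + 5) = -60*13 = -780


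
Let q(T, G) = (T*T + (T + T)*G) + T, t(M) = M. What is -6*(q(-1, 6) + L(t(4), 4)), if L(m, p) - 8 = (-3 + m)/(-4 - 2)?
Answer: 25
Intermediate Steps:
L(m, p) = 17/2 - m/6 (L(m, p) = 8 + (-3 + m)/(-4 - 2) = 8 + (-3 + m)/(-6) = 8 + (-3 + m)*(-⅙) = 8 + (½ - m/6) = 17/2 - m/6)
q(T, G) = T + T² + 2*G*T (q(T, G) = (T² + (2*T)*G) + T = (T² + 2*G*T) + T = T + T² + 2*G*T)
-6*(q(-1, 6) + L(t(4), 4)) = -6*(-(1 - 1 + 2*6) + (17/2 - ⅙*4)) = -6*(-(1 - 1 + 12) + (17/2 - ⅔)) = -6*(-1*12 + 47/6) = -6*(-12 + 47/6) = -6*(-25/6) = 25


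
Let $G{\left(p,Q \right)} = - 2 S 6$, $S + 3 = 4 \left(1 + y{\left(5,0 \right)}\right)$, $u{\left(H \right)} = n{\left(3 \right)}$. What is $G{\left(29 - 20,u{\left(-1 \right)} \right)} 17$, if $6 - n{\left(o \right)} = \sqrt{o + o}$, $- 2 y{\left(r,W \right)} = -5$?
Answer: $-2244$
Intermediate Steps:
$y{\left(r,W \right)} = \frac{5}{2}$ ($y{\left(r,W \right)} = \left(- \frac{1}{2}\right) \left(-5\right) = \frac{5}{2}$)
$n{\left(o \right)} = 6 - \sqrt{2} \sqrt{o}$ ($n{\left(o \right)} = 6 - \sqrt{o + o} = 6 - \sqrt{2 o} = 6 - \sqrt{2} \sqrt{o}$)
$u{\left(H \right)} = 6 - \sqrt{6}$ ($u{\left(H \right)} = 6 - \sqrt{2} \sqrt{3} = 6 - \sqrt{6}$)
$S = 11$ ($S = -3 + 4 \left(1 + \frac{5}{2}\right) = -3 + 4 \cdot \frac{7}{2} = -3 + 14 = 11$)
$G{\left(p,Q \right)} = -132$ ($G{\left(p,Q \right)} = \left(-2\right) 11 \cdot 6 = \left(-22\right) 6 = -132$)
$G{\left(29 - 20,u{\left(-1 \right)} \right)} 17 = \left(-132\right) 17 = -2244$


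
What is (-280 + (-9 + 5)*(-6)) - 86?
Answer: -342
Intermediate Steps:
(-280 + (-9 + 5)*(-6)) - 86 = (-280 - 4*(-6)) - 86 = (-280 + 24) - 86 = -256 - 86 = -342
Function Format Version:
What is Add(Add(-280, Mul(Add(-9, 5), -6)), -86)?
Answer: -342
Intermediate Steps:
Add(Add(-280, Mul(Add(-9, 5), -6)), -86) = Add(Add(-280, Mul(-4, -6)), -86) = Add(Add(-280, 24), -86) = Add(-256, -86) = -342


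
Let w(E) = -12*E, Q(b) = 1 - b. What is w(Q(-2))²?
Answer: 1296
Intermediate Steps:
w(Q(-2))² = (-12*(1 - 1*(-2)))² = (-12*(1 + 2))² = (-12*3)² = (-36)² = 1296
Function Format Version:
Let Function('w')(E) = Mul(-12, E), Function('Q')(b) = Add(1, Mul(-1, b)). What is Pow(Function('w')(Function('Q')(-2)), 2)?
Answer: 1296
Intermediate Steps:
Pow(Function('w')(Function('Q')(-2)), 2) = Pow(Mul(-12, Add(1, Mul(-1, -2))), 2) = Pow(Mul(-12, Add(1, 2)), 2) = Pow(Mul(-12, 3), 2) = Pow(-36, 2) = 1296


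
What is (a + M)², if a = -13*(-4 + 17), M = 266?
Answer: 9409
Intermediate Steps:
a = -169 (a = -13*13 = -169)
(a + M)² = (-169 + 266)² = 97² = 9409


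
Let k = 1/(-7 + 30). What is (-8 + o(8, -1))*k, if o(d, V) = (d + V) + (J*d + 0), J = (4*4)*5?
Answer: 639/23 ≈ 27.783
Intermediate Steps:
J = 80 (J = 16*5 = 80)
o(d, V) = V + 81*d (o(d, V) = (d + V) + (80*d + 0) = (V + d) + 80*d = V + 81*d)
k = 1/23 ≈ 0.043478
(-8 + o(8, -1))*k = (-8 + (-1 + 81*8))*(1/23) = (-8 + (-1 + 648))*(1/23) = (-8 + 647)*(1/23) = 639*(1/23) = 639/23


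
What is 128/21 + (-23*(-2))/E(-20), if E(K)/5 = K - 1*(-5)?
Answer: 2878/525 ≈ 5.4819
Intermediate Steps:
E(K) = 25 + 5*K (E(K) = 5*(K - 1*(-5)) = 5*(K + 5) = 5*(5 + K) = 25 + 5*K)
128/21 + (-23*(-2))/E(-20) = 128/21 + (-23*(-2))/(25 + 5*(-20)) = 128*(1/21) + 46/(25 - 100) = 128/21 + 46/(-75) = 128/21 + 46*(-1/75) = 128/21 - 46/75 = 2878/525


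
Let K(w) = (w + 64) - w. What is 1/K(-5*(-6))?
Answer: 1/64 ≈ 0.015625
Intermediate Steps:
K(w) = 64 (K(w) = (64 + w) - w = 64)
1/K(-5*(-6)) = 1/64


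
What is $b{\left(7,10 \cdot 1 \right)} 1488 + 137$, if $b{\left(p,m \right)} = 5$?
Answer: $7577$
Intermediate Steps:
$b{\left(7,10 \cdot 1 \right)} 1488 + 137 = 5 \cdot 1488 + 137 = 7440 + 137 = 7577$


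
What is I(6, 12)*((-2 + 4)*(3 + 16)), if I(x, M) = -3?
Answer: -114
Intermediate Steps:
I(6, 12)*((-2 + 4)*(3 + 16)) = -3*(-2 + 4)*(3 + 16) = -6*19 = -3*38 = -114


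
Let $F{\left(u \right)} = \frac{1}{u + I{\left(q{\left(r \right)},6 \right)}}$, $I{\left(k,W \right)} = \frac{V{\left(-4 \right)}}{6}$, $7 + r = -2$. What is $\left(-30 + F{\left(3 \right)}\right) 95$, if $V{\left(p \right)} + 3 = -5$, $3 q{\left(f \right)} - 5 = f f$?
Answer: $-2793$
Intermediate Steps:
$r = -9$ ($r = -7 - 2 = -9$)
$q{\left(f \right)} = \frac{5}{3} + \frac{f^{2}}{3}$ ($q{\left(f \right)} = \frac{5}{3} + \frac{f f}{3} = \frac{5}{3} + \frac{f^{2}}{3}$)
$V{\left(p \right)} = -8$ ($V{\left(p \right)} = -3 - 5 = -8$)
$I{\left(k,W \right)} = - \frac{4}{3}$ ($I{\left(k,W \right)} = - \frac{8}{6} = \left(-8\right) \frac{1}{6} = - \frac{4}{3}$)
$F{\left(u \right)} = \frac{1}{- \frac{4}{3} + u}$ ($F{\left(u \right)} = \frac{1}{u - \frac{4}{3}} = \frac{1}{- \frac{4}{3} + u}$)
$\left(-30 + F{\left(3 \right)}\right) 95 = \left(-30 + \frac{3}{-4 + 3 \cdot 3}\right) 95 = \left(-30 + \frac{3}{-4 + 9}\right) 95 = \left(-30 + \frac{3}{5}\right) 95 = \left(- \frac{147}{5}\right) 95 = -2793$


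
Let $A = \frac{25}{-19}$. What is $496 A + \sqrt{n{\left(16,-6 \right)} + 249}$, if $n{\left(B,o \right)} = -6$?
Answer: $- \frac{12400}{19} + 9 \sqrt{3} \approx -637.04$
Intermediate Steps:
$A = - \frac{25}{19}$ ($A = 25 \left(- \frac{1}{19}\right) = - \frac{25}{19} \approx -1.3158$)
$496 A + \sqrt{n{\left(16,-6 \right)} + 249} = 496 \left(- \frac{25}{19}\right) + \sqrt{-6 + 249} = - \frac{12400}{19} + \sqrt{243} = - \frac{12400}{19} + 9 \sqrt{3}$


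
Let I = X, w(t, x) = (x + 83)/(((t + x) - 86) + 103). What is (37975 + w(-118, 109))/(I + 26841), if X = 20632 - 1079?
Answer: 37999/46394 ≈ 0.81905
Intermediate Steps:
w(t, x) = (83 + x)/(17 + t + x) (w(t, x) = (83 + x)/((-86 + t + x) + 103) = (83 + x)/(17 + t + x))
X = 19553
I = 19553
(37975 + w(-118, 109))/(I + 26841) = (37975 + (83 + 109)/(17 - 118 + 109))/(19553 + 26841) = (37975 + 192/8)/46394 = (37975 + (⅛)*192)*(1/46394) = (37975 + 24)*(1/46394) = 37999*(1/46394) = 37999/46394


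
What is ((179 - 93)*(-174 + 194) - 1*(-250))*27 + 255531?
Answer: 308721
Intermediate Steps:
((179 - 93)*(-174 + 194) - 1*(-250))*27 + 255531 = (86*20 + 250)*27 + 255531 = (1720 + 250)*27 + 255531 = 1970*27 + 255531 = 53190 + 255531 = 308721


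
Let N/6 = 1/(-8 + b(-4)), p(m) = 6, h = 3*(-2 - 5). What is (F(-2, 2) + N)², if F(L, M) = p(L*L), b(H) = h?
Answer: 28224/841 ≈ 33.560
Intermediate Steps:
h = -21 (h = 3*(-7) = -21)
b(H) = -21
F(L, M) = 6
N = -6/29 (N = 6/(-8 - 21) = 6/(-29) = 6*(-1/29) = -6/29 ≈ -0.20690)
(F(-2, 2) + N)² = (6 - 6/29)² = (168/29)² = 28224/841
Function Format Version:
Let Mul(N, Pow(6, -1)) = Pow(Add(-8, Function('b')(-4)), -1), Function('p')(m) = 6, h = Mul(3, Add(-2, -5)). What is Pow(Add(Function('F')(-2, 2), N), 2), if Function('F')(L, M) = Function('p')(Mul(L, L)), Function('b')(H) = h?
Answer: Rational(28224, 841) ≈ 33.560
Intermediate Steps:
h = -21 (h = Mul(3, -7) = -21)
Function('b')(H) = -21
Function('F')(L, M) = 6
N = Rational(-6, 29) (N = Mul(6, Pow(Add(-8, -21), -1)) = Mul(6, Pow(-29, -1)) = Mul(6, Rational(-1, 29)) = Rational(-6, 29) ≈ -0.20690)
Pow(Add(Function('F')(-2, 2), N), 2) = Pow(Add(6, Rational(-6, 29)), 2) = Pow(Rational(168, 29), 2) = Rational(28224, 841)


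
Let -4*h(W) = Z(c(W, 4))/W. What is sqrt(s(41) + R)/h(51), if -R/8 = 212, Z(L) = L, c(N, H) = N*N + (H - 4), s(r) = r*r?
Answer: -4*I*sqrt(15)/51 ≈ -0.30376*I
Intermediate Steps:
s(r) = r**2
c(N, H) = -4 + H + N**2 (c(N, H) = N**2 + (-4 + H) = -4 + H + N**2)
R = -1696 (R = -8*212 = -1696)
h(W) = -W/4 (h(W) = -(-4 + 4 + W**2)/(4*W) = -W**2/(4*W) = -W/4)
sqrt(s(41) + R)/h(51) = sqrt(41**2 - 1696)/((-1/4*51)) = sqrt(1681 - 1696)/(-51/4) = sqrt(-15)*(-4/51) = (I*sqrt(15))*(-4/51) = -4*I*sqrt(15)/51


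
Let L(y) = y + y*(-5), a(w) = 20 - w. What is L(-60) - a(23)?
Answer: 243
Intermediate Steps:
L(y) = -4*y (L(y) = y - 5*y = -4*y)
L(-60) - a(23) = -4*(-60) - (20 - 1*23) = 240 - (20 - 23) = 240 - 1*(-3) = 240 + 3 = 243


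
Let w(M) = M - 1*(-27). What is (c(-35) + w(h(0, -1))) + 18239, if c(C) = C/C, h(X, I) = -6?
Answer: 18261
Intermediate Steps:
c(C) = 1
w(M) = 27 + M (w(M) = M + 27 = 27 + M)
(c(-35) + w(h(0, -1))) + 18239 = (1 + (27 - 6)) + 18239 = (1 + 21) + 18239 = 22 + 18239 = 18261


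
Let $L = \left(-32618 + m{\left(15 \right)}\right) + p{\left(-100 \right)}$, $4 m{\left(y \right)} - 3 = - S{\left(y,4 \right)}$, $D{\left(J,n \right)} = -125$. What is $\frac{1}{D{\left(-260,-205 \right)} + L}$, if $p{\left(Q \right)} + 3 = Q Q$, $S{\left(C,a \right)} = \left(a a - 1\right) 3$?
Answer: $- \frac{2}{45513} \approx -4.3943 \cdot 10^{-5}$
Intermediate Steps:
$S{\left(C,a \right)} = -3 + 3 a^{2}$ ($S{\left(C,a \right)} = \left(a^{2} - 1\right) 3 = \left(-1 + a^{2}\right) 3 = -3 + 3 a^{2}$)
$m{\left(y \right)} = - \frac{21}{2}$ ($m{\left(y \right)} = \frac{3}{4} + \frac{\left(-1\right) \left(-3 + 3 \cdot 4^{2}\right)}{4} = \frac{3}{4} + \frac{\left(-1\right) \left(-3 + 3 \cdot 16\right)}{4} = \frac{3}{4} + \frac{\left(-1\right) \left(-3 + 48\right)}{4} = \frac{3}{4} + \frac{\left(-1\right) 45}{4} = \frac{3}{4} + \frac{1}{4} \left(-45\right) = \frac{3}{4} - \frac{45}{4} = - \frac{21}{2}$)
$p{\left(Q \right)} = -3 + Q^{2}$ ($p{\left(Q \right)} = -3 + Q Q = -3 + Q^{2}$)
$L = - \frac{45263}{2}$ ($L = \left(-32618 - \frac{21}{2}\right) - \left(3 - \left(-100\right)^{2}\right) = - \frac{65257}{2} + \left(-3 + 10000\right) = - \frac{65257}{2} + 9997 = - \frac{45263}{2} \approx -22632.0$)
$\frac{1}{D{\left(-260,-205 \right)} + L} = \frac{1}{-125 - \frac{45263}{2}} = \frac{1}{- \frac{45513}{2}} = - \frac{2}{45513}$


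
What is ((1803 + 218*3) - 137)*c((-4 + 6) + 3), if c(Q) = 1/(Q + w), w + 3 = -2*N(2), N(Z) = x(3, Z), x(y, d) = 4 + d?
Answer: -232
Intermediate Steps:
N(Z) = 4 + Z
w = -15 (w = -3 - 2*(4 + 2) = -3 - 2*6 = -3 - 12 = -15)
c(Q) = 1/(-15 + Q) (c(Q) = 1/(Q - 15) = 1/(-15 + Q))
((1803 + 218*3) - 137)*c((-4 + 6) + 3) = ((1803 + 218*3) - 137)/(-15 + ((-4 + 6) + 3)) = ((1803 + 654) - 137)/(-15 + (2 + 3)) = (2457 - 137)/(-15 + 5) = 2320/(-10) = 2320*(-⅒) = -232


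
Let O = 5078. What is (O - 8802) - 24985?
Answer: -28709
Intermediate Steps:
(O - 8802) - 24985 = (5078 - 8802) - 24985 = -3724 - 24985 = -28709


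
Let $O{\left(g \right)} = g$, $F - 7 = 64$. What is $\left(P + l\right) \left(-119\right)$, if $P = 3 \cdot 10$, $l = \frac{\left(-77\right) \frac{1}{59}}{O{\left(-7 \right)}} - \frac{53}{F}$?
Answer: $- \frac{14675556}{4189} \approx -3503.4$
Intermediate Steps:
$F = 71$ ($F = 7 + 64 = 71$)
$l = - \frac{2346}{4189}$ ($l = \frac{\left(-77\right) \frac{1}{59}}{-7} - \frac{53}{71} = \left(-77\right) \frac{1}{59} \left(- \frac{1}{7}\right) - \frac{53}{71} = \left(- \frac{77}{59}\right) \left(- \frac{1}{7}\right) - \frac{53}{71} = \frac{11}{59} - \frac{53}{71} = - \frac{2346}{4189} \approx -0.56004$)
$P = 30$
$\left(P + l\right) \left(-119\right) = \left(30 - \frac{2346}{4189}\right) \left(-119\right) = \frac{123324}{4189} \left(-119\right) = - \frac{14675556}{4189}$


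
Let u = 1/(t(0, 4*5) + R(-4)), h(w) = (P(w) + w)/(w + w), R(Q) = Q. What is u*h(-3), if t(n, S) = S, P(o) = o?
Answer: 1/16 ≈ 0.062500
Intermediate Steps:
h(w) = 1 (h(w) = (w + w)/(w + w) = (2*w)/((2*w)) = (2*w)*(1/(2*w)) = 1)
u = 1/16 (u = 1/(4*5 - 4) = 1/(20 - 4) = 1/16 ≈ 0.062500)
u*h(-3) = (1/16)*1 = 1/16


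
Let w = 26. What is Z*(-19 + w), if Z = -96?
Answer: -672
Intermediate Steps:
Z*(-19 + w) = -96*(-19 + 26) = -96*7 = -672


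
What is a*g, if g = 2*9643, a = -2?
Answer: -38572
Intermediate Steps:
g = 19286
a*g = -2*19286 = -38572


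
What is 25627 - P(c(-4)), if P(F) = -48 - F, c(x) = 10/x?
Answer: 51345/2 ≈ 25673.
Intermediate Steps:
25627 - P(c(-4)) = 25627 - (-48 - 10/(-4)) = 25627 - (-48 - 10*(-1)/4) = 25627 - (-48 - 1*(-5/2)) = 25627 - (-48 + 5/2) = 25627 - 1*(-91/2) = 25627 + 91/2 = 51345/2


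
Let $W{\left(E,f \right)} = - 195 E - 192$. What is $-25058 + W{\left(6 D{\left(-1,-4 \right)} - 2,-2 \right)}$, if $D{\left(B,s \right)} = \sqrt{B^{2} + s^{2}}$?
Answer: $-24860 - 1170 \sqrt{17} \approx -29684.0$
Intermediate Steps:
$W{\left(E,f \right)} = -192 - 195 E$
$-25058 + W{\left(6 D{\left(-1,-4 \right)} - 2,-2 \right)} = -25058 - \left(192 + 195 \left(6 \sqrt{\left(-1\right)^{2} + \left(-4\right)^{2}} - 2\right)\right) = -25058 - \left(192 + 195 \left(6 \sqrt{1 + 16} - 2\right)\right) = -25058 - \left(192 + 195 \left(6 \sqrt{17} - 2\right)\right) = -25058 - \left(192 + 195 \left(-2 + 6 \sqrt{17}\right)\right) = -25058 + \left(-192 + \left(390 - 1170 \sqrt{17}\right)\right) = -25058 + \left(198 - 1170 \sqrt{17}\right) = -24860 - 1170 \sqrt{17}$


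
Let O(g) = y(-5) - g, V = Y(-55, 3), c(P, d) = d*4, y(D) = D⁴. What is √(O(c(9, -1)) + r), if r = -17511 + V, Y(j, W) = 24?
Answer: I*√16858 ≈ 129.84*I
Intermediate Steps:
c(P, d) = 4*d
V = 24
O(g) = 625 - g (O(g) = (-5)⁴ - g = 625 - g)
r = -17487 (r = -17511 + 24 = -17487)
√(O(c(9, -1)) + r) = √((625 - 4*(-1)) - 17487) = √((625 - 1*(-4)) - 17487) = √((625 + 4) - 17487) = √(629 - 17487) = √(-16858) = I*√16858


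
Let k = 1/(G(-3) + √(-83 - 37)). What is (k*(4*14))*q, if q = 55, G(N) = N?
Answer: -3080/43 - 6160*I*√30/129 ≈ -71.628 - 261.55*I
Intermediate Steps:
k = 1/(-3 + 2*I*√30) (k = 1/(-3 + √(-83 - 37)) = 1/(-3 + √(-120)) = 1/(-3 + 2*I*√30) ≈ -0.023256 - 0.084918*I)
(k*(4*14))*q = ((-1/43 - 2*I*√30/129)*(4*14))*55 = ((-1/43 - 2*I*√30/129)*56)*55 = (-56/43 - 112*I*√30/129)*55 = -3080/43 - 6160*I*√30/129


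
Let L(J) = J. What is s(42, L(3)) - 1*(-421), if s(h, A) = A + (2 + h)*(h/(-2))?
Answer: -500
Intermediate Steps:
s(h, A) = A - h*(2 + h)/2 (s(h, A) = A + (2 + h)*(h*(-1/2)) = A + (2 + h)*(-h/2) = A - h*(2 + h)/2)
s(42, L(3)) - 1*(-421) = (3 - 1*42 - 1/2*42**2) - 1*(-421) = (3 - 42 - 1/2*1764) + 421 = (3 - 42 - 882) + 421 = -921 + 421 = -500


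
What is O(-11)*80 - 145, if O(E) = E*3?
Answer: -2785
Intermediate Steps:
O(E) = 3*E
O(-11)*80 - 145 = (3*(-11))*80 - 145 = -33*80 - 145 = -2640 - 145 = -2785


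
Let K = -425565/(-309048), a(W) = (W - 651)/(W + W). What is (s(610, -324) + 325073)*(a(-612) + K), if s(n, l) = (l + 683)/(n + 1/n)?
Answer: 255141808911536231/325825031236 ≈ 7.8306e+5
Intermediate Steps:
s(n, l) = (683 + l)/(n + 1/n)
a(W) = (-651 + W)/(2*W) (a(W) = (-651 + W)/((2*W)) = (-651 + W)*(1/(2*W)) = (-651 + W)/(2*W))
K = 141855/103016 (K = -425565*(-1/309048) = 141855/103016 ≈ 1.3770)
(s(610, -324) + 325073)*(a(-612) + K) = (610*(683 - 324)/(1 + 610**2) + 325073)*((1/2)*(-651 - 612)/(-612) + 141855/103016) = (610*359/(1 + 372100) + 325073)*((1/2)*(-1/612)*(-1263) + 141855/103016) = (610*359/372101 + 325073)*(421/408 + 141855/103016) = (610*(1/372101)*359 + 325073)*(6327911/2626908) = (218990/372101 + 325073)*(6327911/2626908) = (120960207363/372101)*(6327911/2626908) = 255141808911536231/325825031236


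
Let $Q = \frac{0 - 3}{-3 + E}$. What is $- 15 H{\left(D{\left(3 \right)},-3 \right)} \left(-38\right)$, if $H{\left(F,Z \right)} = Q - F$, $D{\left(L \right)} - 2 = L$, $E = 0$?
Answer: $-2280$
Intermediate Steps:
$D{\left(L \right)} = 2 + L$
$Q = 1$ ($Q = \frac{0 - 3}{-3 + 0} = - \frac{3}{-3} = \left(-3\right) \left(- \frac{1}{3}\right) = 1$)
$H{\left(F,Z \right)} = 1 - F$
$- 15 H{\left(D{\left(3 \right)},-3 \right)} \left(-38\right) = - 15 \left(1 - \left(2 + 3\right)\right) \left(-38\right) = - 15 \left(1 - 5\right) \left(-38\right) = \left(-15\right) \left(-4\right) \left(-38\right) = 60 \left(-38\right) = -2280$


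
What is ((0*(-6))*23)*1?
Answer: 0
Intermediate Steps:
((0*(-6))*23)*1 = (0*23)*1 = 0*1 = 0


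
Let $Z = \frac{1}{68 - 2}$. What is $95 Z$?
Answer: $\frac{95}{66} \approx 1.4394$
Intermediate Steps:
$Z = \frac{1}{66} \approx 0.015152$
$95 Z = 95 \cdot \frac{1}{66} = \frac{95}{66}$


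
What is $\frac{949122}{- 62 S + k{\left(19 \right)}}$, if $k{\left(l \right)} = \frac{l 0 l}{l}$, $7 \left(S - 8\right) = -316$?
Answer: $\frac{3321927}{8060} \approx 412.15$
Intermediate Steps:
$S = - \frac{260}{7}$ ($S = 8 + \frac{1}{7} \left(-316\right) = 8 - \frac{316}{7} = - \frac{260}{7} \approx -37.143$)
$k{\left(l \right)} = 0$ ($k{\left(l \right)} = \frac{0 l}{l} = \frac{0}{l} = 0$)
$\frac{949122}{- 62 S + k{\left(19 \right)}} = \frac{949122}{\left(-62\right) \left(- \frac{260}{7}\right) + 0} = \frac{949122}{\frac{16120}{7} + 0} = \frac{949122}{\frac{16120}{7}} = 949122 \cdot \frac{7}{16120} = \frac{3321927}{8060}$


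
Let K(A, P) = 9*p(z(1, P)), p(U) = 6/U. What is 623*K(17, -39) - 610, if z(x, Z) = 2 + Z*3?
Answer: -103792/115 ≈ -902.54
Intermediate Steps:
z(x, Z) = 2 + 3*Z
K(A, P) = 54/(2 + 3*P) (K(A, P) = 9*(6/(2 + 3*P)) = 54/(2 + 3*P))
623*K(17, -39) - 610 = 623*(54/(2 + 3*(-39))) - 610 = 623*(54/(2 - 117)) - 610 = 623*(54/(-115)) - 610 = 623*(54*(-1/115)) - 610 = 623*(-54/115) - 610 = -33642/115 - 610 = -103792/115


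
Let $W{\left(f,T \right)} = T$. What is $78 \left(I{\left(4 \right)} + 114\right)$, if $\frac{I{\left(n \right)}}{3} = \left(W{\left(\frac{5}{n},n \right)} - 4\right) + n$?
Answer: $9828$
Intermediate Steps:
$I{\left(n \right)} = -12 + 6 n$ ($I{\left(n \right)} = 3 \left(\left(n - 4\right) + n\right) = 3 \left(\left(-4 + n\right) + n\right) = 3 \left(-4 + 2 n\right) = -12 + 6 n$)
$78 \left(I{\left(4 \right)} + 114\right) = 78 \left(\left(-12 + 6 \cdot 4\right) + 114\right) = 78 \left(\left(-12 + 24\right) + 114\right) = 78 \left(12 + 114\right) = 78 \cdot 126 = 9828$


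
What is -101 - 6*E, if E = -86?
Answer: 415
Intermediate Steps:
-101 - 6*E = -101 - 6*(-86) = -101 + 516 = 415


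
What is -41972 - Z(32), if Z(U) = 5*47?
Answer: -42207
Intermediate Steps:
Z(U) = 235
-41972 - Z(32) = -41972 - 1*235 = -41972 - 235 = -42207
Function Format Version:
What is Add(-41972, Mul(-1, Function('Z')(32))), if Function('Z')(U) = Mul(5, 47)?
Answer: -42207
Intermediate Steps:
Function('Z')(U) = 235
Add(-41972, Mul(-1, Function('Z')(32))) = Add(-41972, Mul(-1, 235)) = Add(-41972, -235) = -42207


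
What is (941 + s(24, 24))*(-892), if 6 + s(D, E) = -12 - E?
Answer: -801908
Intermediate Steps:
s(D, E) = -18 - E (s(D, E) = -6 + (-12 - E) = -18 - E)
(941 + s(24, 24))*(-892) = (941 + (-18 - 1*24))*(-892) = (941 + (-18 - 24))*(-892) = (941 - 42)*(-892) = 899*(-892) = -801908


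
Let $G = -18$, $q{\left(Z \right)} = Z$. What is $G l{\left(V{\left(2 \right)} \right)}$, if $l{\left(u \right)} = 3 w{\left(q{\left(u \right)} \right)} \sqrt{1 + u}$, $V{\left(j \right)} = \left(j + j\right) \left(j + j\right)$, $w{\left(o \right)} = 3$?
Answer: $- 162 \sqrt{17} \approx -667.94$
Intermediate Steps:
$V{\left(j \right)} = 4 j^{2}$ ($V{\left(j \right)} = 2 j 2 j = 4 j^{2}$)
$l{\left(u \right)} = 9 \sqrt{1 + u}$ ($l{\left(u \right)} = 3 \cdot 3 \sqrt{1 + u} = 9 \sqrt{1 + u}$)
$G l{\left(V{\left(2 \right)} \right)} = - 18 \cdot 9 \sqrt{1 + 4 \cdot 2^{2}} = - 18 \cdot 9 \sqrt{1 + 4 \cdot 4} = - 18 \cdot 9 \sqrt{1 + 16} = - 18 \cdot 9 \sqrt{17} = - 162 \sqrt{17}$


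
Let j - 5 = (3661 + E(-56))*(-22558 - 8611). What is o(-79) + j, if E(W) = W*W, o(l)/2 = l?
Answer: -211855846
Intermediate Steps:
o(l) = 2*l
E(W) = W**2
j = -211855688 (j = 5 + (3661 + (-56)**2)*(-22558 - 8611) = 5 + (3661 + 3136)*(-31169) = 5 + 6797*(-31169) = 5 - 211855693 = -211855688)
o(-79) + j = 2*(-79) - 211855688 = -158 - 211855688 = -211855846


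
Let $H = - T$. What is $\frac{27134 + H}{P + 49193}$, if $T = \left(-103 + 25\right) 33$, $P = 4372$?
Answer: $\frac{29708}{53565} \approx 0.55462$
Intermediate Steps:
$T = -2574$ ($T = \left(-78\right) 33 = -2574$)
$H = 2574$ ($H = \left(-1\right) \left(-2574\right) = 2574$)
$\frac{27134 + H}{P + 49193} = \frac{27134 + 2574}{4372 + 49193} = \frac{29708}{53565}$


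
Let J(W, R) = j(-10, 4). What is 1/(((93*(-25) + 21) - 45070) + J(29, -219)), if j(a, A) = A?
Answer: -1/47370 ≈ -2.1110e-5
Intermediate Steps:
J(W, R) = 4
1/(((93*(-25) + 21) - 45070) + J(29, -219)) = 1/(((93*(-25) + 21) - 45070) + 4) = 1/(((-2325 + 21) - 45070) + 4) = 1/((-2304 - 45070) + 4) = 1/(-47374 + 4) = 1/(-47370) = -1/47370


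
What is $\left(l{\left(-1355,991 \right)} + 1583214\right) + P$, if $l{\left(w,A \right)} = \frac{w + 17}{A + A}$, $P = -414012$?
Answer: $\frac{1158678513}{991} \approx 1.1692 \cdot 10^{6}$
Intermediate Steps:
$l{\left(w,A \right)} = \frac{17 + w}{2 A}$
$\left(l{\left(-1355,991 \right)} + 1583214\right) + P = \left(\frac{17 - 1355}{2 \cdot 991} + 1583214\right) - 414012 = \left(\frac{1}{2} \cdot \frac{1}{991} \left(-1338\right) + 1583214\right) - 414012 = \left(- \frac{669}{991} + 1583214\right) - 414012 = \frac{1568964405}{991} - 414012 = \frac{1158678513}{991}$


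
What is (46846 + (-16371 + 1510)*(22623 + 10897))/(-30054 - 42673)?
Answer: 498093874/72727 ≈ 6848.8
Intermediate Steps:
(46846 + (-16371 + 1510)*(22623 + 10897))/(-30054 - 42673) = (46846 - 14861*33520)/(-72727) = (46846 - 498140720)*(-1/72727) = -498093874*(-1/72727) = 498093874/72727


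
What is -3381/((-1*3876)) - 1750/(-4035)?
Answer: 1361689/1042644 ≈ 1.3060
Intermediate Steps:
-3381/((-1*3876)) - 1750/(-4035) = -3381/(-3876) - 1750*(-1/4035) = -3381*(-1/3876) + 350/807 = 1127/1292 + 350/807 = 1361689/1042644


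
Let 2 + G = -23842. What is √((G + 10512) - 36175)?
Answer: I*√49507 ≈ 222.5*I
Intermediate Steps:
G = -23844 (G = -2 - 23842 = -23844)
√((G + 10512) - 36175) = √((-23844 + 10512) - 36175) = √(-13332 - 36175) = √(-49507) = I*√49507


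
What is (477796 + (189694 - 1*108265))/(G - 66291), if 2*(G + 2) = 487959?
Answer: 1118450/355373 ≈ 3.1473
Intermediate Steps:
G = 487955/2 (G = -2 + (1/2)*487959 = -2 + 487959/2 = 487955/2 ≈ 2.4398e+5)
(477796 + (189694 - 1*108265))/(G - 66291) = (477796 + (189694 - 1*108265))/(487955/2 - 66291) = (477796 + (189694 - 108265))/(355373/2) = (477796 + 81429)*(2/355373) = 559225*(2/355373) = 1118450/355373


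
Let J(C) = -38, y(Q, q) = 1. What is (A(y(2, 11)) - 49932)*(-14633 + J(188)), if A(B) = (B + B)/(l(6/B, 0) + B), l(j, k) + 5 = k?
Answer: 1465119415/2 ≈ 7.3256e+8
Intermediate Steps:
l(j, k) = -5 + k
A(B) = 2*B/(-5 + B) (A(B) = (B + B)/((-5 + 0) + B) = (2*B)/(-5 + B) = 2*B/(-5 + B))
(A(y(2, 11)) - 49932)*(-14633 + J(188)) = (2*1/(-5 + 1) - 49932)*(-14633 - 38) = (2*1/(-4) - 49932)*(-14671) = (2*1*(-¼) - 49932)*(-14671) = (-½ - 49932)*(-14671) = -99865/2*(-14671) = 1465119415/2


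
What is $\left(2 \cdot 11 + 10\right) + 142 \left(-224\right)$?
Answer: $-31776$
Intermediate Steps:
$\left(2 \cdot 11 + 10\right) + 142 \left(-224\right) = \left(22 + 10\right) - 31808 = 32 - 31808 = -31776$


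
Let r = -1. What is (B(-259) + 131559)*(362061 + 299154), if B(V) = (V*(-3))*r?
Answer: 86475020130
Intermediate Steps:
B(V) = 3*V (B(V) = (V*(-3))*(-1) = -3*V*(-1) = 3*V)
(B(-259) + 131559)*(362061 + 299154) = (3*(-259) + 131559)*(362061 + 299154) = (-777 + 131559)*661215 = 130782*661215 = 86475020130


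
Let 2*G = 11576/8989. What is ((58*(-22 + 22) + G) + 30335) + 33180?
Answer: 570942123/8989 ≈ 63516.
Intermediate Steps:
G = 5788/8989 (G = (11576/8989)/2 = (11576*(1/8989))/2 = (½)*(11576/8989) = 5788/8989 ≈ 0.64390)
((58*(-22 + 22) + G) + 30335) + 33180 = ((58*(-22 + 22) + 5788/8989) + 30335) + 33180 = ((58*0 + 5788/8989) + 30335) + 33180 = ((0 + 5788/8989) + 30335) + 33180 = (5788/8989 + 30335) + 33180 = 272687103/8989 + 33180 = 570942123/8989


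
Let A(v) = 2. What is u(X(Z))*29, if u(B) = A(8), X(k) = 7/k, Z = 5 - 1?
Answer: 58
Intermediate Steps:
Z = 4
u(B) = 2
u(X(Z))*29 = 2*29 = 58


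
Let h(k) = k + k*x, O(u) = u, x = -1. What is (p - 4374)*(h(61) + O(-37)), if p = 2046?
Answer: 86136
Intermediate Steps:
h(k) = 0 (h(k) = k + k*(-1) = k - k = 0)
(p - 4374)*(h(61) + O(-37)) = (2046 - 4374)*(0 - 37) = -2328*(-37) = 86136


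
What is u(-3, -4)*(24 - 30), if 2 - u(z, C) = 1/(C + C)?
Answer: -51/4 ≈ -12.750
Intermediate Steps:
u(z, C) = 2 - 1/(2*C) (u(z, C) = 2 - 1/(C + C) = 2 - 1/(2*C))
u(-3, -4)*(24 - 30) = (2 - ½/(-4))*(24 - 30) = (2 - ½*(-¼))*(-6) = (2 + ⅛)*(-6) = (17/8)*(-6) = -51/4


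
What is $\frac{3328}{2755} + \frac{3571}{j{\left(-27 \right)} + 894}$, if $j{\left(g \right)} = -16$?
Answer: $\frac{12760089}{2418890} \approx 5.2752$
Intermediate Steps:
$\frac{3328}{2755} + \frac{3571}{j{\left(-27 \right)} + 894} = \frac{3328}{2755} + \frac{3571}{-16 + 894} = 3328 \cdot \frac{1}{2755} + \frac{3571}{878} = \frac{3328}{2755} + 3571 \cdot \frac{1}{878} = \frac{3328}{2755} + \frac{3571}{878} = \frac{12760089}{2418890}$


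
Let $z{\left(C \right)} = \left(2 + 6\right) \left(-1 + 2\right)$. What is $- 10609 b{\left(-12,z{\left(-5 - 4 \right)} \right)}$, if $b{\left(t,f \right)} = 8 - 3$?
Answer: $-53045$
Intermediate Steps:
$z{\left(C \right)} = 8$ ($z{\left(C \right)} = 8 \cdot 1 = 8$)
$b{\left(t,f \right)} = 5$ ($b{\left(t,f \right)} = 8 - 3 = 5$)
$- 10609 b{\left(-12,z{\left(-5 - 4 \right)} \right)} = \left(-10609\right) 5 = -53045$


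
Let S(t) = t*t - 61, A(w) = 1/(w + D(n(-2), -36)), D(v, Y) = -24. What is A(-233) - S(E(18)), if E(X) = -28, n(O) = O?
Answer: -185812/257 ≈ -723.00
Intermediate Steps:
A(w) = 1/(-24 + w) (A(w) = 1/(w - 24) = 1/(-24 + w))
S(t) = -61 + t**2 (S(t) = t**2 - 61 = -61 + t**2)
A(-233) - S(E(18)) = 1/(-24 - 233) - (-61 + (-28)**2) = 1/(-257) - (-61 + 784) = -1/257 - 1*723 = -1/257 - 723 = -185812/257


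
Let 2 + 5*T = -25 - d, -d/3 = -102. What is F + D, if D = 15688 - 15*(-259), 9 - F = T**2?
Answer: 378661/25 ≈ 15146.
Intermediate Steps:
d = 306 (d = -3*(-102) = 306)
T = -333/5 (T = -2/5 + (-25 - 1*306)/5 = -2/5 + (-25 - 306)/5 = -2/5 + (1/5)*(-331) = -2/5 - 331/5 = -333/5 ≈ -66.600)
F = -110664/25 (F = 9 - (-333/5)**2 = 9 - 1*110889/25 = 9 - 110889/25 = -110664/25 ≈ -4426.6)
D = 19573 (D = 15688 - 1*(-3885) = 15688 + 3885 = 19573)
F + D = -110664/25 + 19573 = 378661/25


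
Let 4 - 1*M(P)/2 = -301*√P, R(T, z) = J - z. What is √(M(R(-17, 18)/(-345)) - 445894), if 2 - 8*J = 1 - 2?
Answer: √(-23587369400 + 69230*√10810)/230 ≈ 667.65*I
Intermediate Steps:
J = 3/8 (J = ¼ - (1 - 2)/8 = ¼ - ⅛*(-1) = ¼ + ⅛ = 3/8 ≈ 0.37500)
R(T, z) = 3/8 - z
M(P) = 8 + 602*√P (M(P) = 8 - (-602)*√P = 8 + 602*√P)
√(M(R(-17, 18)/(-345)) - 445894) = √((8 + 602*√((3/8 - 1*18)/(-345))) - 445894) = √((8 + 602*√((3/8 - 18)*(-1/345))) - 445894) = √((8 + 602*√(-141/8*(-1/345))) - 445894) = √((8 + 602*√(47/920)) - 445894) = √((8 + 602*(√10810/460)) - 445894) = √((8 + 301*√10810/230) - 445894) = √(-445886 + 301*√10810/230)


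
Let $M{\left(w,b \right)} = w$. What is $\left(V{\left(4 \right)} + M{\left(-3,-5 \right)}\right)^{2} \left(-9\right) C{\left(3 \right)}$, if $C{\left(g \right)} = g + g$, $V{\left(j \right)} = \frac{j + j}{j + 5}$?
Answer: $- \frac{722}{3} \approx -240.67$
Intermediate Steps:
$V{\left(j \right)} = \frac{2 j}{5 + j}$
$C{\left(g \right)} = 2 g$
$\left(V{\left(4 \right)} + M{\left(-3,-5 \right)}\right)^{2} \left(-9\right) C{\left(3 \right)} = \left(2 \cdot 4 \frac{1}{5 + 4} - 3\right)^{2} \left(-9\right) 2 \cdot 3 = \left(2 \cdot 4 \cdot \frac{1}{9} - 3\right)^{2} \left(-9\right) 6 = \left(\frac{8}{9} - 3\right)^{2} \left(-9\right) 6 = \left(- \frac{19}{9}\right)^{2} \left(-9\right) 6 = \frac{361}{81} \left(-9\right) 6 = \left(- \frac{361}{9}\right) 6 = - \frac{722}{3}$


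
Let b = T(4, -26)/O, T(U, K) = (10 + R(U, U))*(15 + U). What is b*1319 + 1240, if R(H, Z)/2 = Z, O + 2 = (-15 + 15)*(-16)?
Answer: -224309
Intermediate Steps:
O = -2 (O = -2 + (-15 + 15)*(-16) = -2 + 0*(-16) = -2 + 0 = -2)
R(H, Z) = 2*Z
T(U, K) = (10 + 2*U)*(15 + U)
b = -171 (b = (150 + 2*4² + 40*4)/(-2) = (150 + 2*16 + 160)*(-½) = (150 + 32 + 160)*(-½) = 342*(-½) = -171)
b*1319 + 1240 = -171*1319 + 1240 = -225549 + 1240 = -224309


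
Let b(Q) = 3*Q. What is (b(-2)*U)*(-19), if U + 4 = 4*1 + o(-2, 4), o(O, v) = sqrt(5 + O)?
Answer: 114*sqrt(3) ≈ 197.45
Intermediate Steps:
U = sqrt(3) (U = -4 + (4*1 + sqrt(5 - 2)) = -4 + (4 + sqrt(3)) = sqrt(3) ≈ 1.7320)
(b(-2)*U)*(-19) = ((3*(-2))*sqrt(3))*(-19) = -6*sqrt(3)*(-19) = 114*sqrt(3)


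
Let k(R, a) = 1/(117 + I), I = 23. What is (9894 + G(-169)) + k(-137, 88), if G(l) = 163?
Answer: 1407981/140 ≈ 10057.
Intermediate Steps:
k(R, a) = 1/140 (k(R, a) = 1/(117 + 23) = 1/140)
(9894 + G(-169)) + k(-137, 88) = (9894 + 163) + 1/140 = 10057 + 1/140 = 1407981/140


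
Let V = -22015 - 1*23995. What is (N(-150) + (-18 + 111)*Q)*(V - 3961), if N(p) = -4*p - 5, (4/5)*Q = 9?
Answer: -328059615/4 ≈ -8.2015e+7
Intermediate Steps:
Q = 45/4 (Q = (5/4)*9 = 45/4 ≈ 11.250)
N(p) = -5 - 4*p
V = -46010 (V = -22015 - 23995 = -46010)
(N(-150) + (-18 + 111)*Q)*(V - 3961) = ((-5 - 4*(-150)) + (-18 + 111)*(45/4))*(-46010 - 3961) = ((-5 + 600) + 93*(45/4))*(-49971) = (595 + 4185/4)*(-49971) = (6565/4)*(-49971) = -328059615/4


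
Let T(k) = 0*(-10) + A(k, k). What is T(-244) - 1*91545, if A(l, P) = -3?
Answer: -91548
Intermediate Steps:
T(k) = -3 (T(k) = 0*(-10) - 3 = 0 - 3 = -3)
T(-244) - 1*91545 = -3 - 1*91545 = -3 - 91545 = -91548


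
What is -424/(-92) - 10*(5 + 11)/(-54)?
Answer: 4702/621 ≈ 7.5717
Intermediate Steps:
-424/(-92) - 10*(5 + 11)/(-54) = -424*(-1/92) - 10*16*(-1/54) = 106/23 - 160*(-1/54) = 106/23 + 80/27 = 4702/621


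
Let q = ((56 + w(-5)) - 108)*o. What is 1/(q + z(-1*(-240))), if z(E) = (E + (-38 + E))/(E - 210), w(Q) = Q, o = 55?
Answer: -15/46804 ≈ -0.00032049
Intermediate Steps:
z(E) = (-38 + 2*E)/(-210 + E)
q = -3135 (q = ((56 - 5) - 108)*55 = (51 - 108)*55 = -57*55 = -3135)
1/(q + z(-1*(-240))) = 1/(-3135 + 2*(-19 - 1*(-240))/(-210 - 1*(-240))) = 1/(-3135 + 2*(-19 + 240)/(-210 + 240)) = 1/(-3135 + 2*221/30) = 1/(-3135 + 2*(1/30)*221) = 1/(-3135 + 221/15) = 1/(-46804/15) = -15/46804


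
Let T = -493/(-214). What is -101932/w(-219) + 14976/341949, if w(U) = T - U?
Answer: -2486125827256/5398120897 ≈ -460.55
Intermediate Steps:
T = 493/214 (T = -493*(-1/214) = 493/214 ≈ 2.3037)
w(U) = 493/214 - U
-101932/w(-219) + 14976/341949 = -101932/(493/214 - 1*(-219)) + 14976/341949 = -101932/(493/214 + 219) + 14976*(1/341949) = -101932/47359/214 + 4992/113983 = -101932*214/47359 + 4992/113983 = -21813448/47359 + 4992/113983 = -2486125827256/5398120897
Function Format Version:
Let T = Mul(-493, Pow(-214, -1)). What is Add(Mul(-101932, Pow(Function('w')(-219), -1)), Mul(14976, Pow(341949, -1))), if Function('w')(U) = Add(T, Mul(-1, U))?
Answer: Rational(-2486125827256, 5398120897) ≈ -460.55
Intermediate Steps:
T = Rational(493, 214) (T = Mul(-493, Rational(-1, 214)) = Rational(493, 214) ≈ 2.3037)
Function('w')(U) = Add(Rational(493, 214), Mul(-1, U))
Add(Mul(-101932, Pow(Function('w')(-219), -1)), Mul(14976, Pow(341949, -1))) = Add(Mul(-101932, Pow(Add(Rational(493, 214), Mul(-1, -219)), -1)), Mul(14976, Pow(341949, -1))) = Add(Mul(-101932, Pow(Add(Rational(493, 214), 219), -1)), Mul(14976, Rational(1, 341949))) = Add(Mul(-101932, Pow(Rational(47359, 214), -1)), Rational(4992, 113983)) = Add(Mul(-101932, Rational(214, 47359)), Rational(4992, 113983)) = Add(Rational(-21813448, 47359), Rational(4992, 113983)) = Rational(-2486125827256, 5398120897)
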